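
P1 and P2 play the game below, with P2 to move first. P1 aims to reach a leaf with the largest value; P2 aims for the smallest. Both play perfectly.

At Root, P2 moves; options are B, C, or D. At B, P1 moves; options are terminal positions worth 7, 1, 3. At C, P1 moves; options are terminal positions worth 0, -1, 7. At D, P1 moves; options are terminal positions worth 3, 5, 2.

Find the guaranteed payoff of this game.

5

B (P1): max(7, 1, 3) = 7
C (P1): max(0, -1, 7) = 7
D (P1): max(3, 5, 2) = 5
Root (P2): min(7, 7, 5) = 5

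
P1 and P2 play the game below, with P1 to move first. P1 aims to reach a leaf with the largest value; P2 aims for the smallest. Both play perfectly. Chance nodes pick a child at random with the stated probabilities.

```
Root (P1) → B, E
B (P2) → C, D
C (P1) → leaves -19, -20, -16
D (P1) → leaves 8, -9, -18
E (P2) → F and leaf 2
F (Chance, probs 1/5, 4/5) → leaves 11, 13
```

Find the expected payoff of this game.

C (P1): max(-19, -20, -16) = -16
D (P1): max(8, -9, -18) = 8
B (P2): min(-16, 8) = -16
F (Chance): 1/5·11 + 4/5·13 = 12.6
E (P2): min(12.6, 2) = 2
Root (P1): max(-16, 2) = 2

2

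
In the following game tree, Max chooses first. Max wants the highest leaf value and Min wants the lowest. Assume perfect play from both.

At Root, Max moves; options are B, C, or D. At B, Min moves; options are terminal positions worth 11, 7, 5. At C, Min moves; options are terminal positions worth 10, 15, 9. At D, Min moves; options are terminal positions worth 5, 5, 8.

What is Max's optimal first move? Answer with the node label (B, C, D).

B (Min): min(11, 7, 5) = 5
C (Min): min(10, 15, 9) = 9
D (Min): min(5, 5, 8) = 5
Root (Max): max(5, 9, 5) = 9
Max picks the child with the highest value: C (value 9).

C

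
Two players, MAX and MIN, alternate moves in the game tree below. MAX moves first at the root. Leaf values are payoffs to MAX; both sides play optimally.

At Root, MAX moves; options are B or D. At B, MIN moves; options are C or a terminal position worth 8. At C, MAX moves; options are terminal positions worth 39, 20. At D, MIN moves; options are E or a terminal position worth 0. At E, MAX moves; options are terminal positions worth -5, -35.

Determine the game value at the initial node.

C (MAX): max(39, 20) = 39
B (MIN): min(39, 8) = 8
E (MAX): max(-5, -35) = -5
D (MIN): min(-5, 0) = -5
Root (MAX): max(8, -5) = 8

8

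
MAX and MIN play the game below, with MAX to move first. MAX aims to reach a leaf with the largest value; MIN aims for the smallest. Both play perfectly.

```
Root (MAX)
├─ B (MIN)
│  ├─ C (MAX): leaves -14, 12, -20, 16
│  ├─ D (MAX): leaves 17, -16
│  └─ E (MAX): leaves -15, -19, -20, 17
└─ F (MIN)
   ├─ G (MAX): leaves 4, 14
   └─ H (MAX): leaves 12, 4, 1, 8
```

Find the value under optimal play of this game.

16

C (MAX): max(-14, 12, -20, 16) = 16
D (MAX): max(17, -16) = 17
E (MAX): max(-15, -19, -20, 17) = 17
B (MIN): min(16, 17, 17) = 16
G (MAX): max(4, 14) = 14
H (MAX): max(12, 4, 1, 8) = 12
F (MIN): min(14, 12) = 12
Root (MAX): max(16, 12) = 16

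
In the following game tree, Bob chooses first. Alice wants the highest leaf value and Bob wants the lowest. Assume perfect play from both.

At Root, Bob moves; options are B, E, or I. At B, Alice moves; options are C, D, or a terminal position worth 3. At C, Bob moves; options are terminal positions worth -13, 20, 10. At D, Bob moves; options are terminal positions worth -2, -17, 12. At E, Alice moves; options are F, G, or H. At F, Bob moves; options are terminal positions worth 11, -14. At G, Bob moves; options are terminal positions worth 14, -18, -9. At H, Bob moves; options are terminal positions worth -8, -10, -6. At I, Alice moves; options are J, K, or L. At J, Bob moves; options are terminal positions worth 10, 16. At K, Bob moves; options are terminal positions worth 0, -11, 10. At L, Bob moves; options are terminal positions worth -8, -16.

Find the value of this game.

-10

C (Bob): min(-13, 20, 10) = -13
D (Bob): min(-2, -17, 12) = -17
B (Alice): max(-13, -17, 3) = 3
F (Bob): min(11, -14) = -14
G (Bob): min(14, -18, -9) = -18
H (Bob): min(-8, -10, -6) = -10
E (Alice): max(-14, -18, -10) = -10
J (Bob): min(10, 16) = 10
K (Bob): min(0, -11, 10) = -11
L (Bob): min(-8, -16) = -16
I (Alice): max(10, -11, -16) = 10
Root (Bob): min(3, -10, 10) = -10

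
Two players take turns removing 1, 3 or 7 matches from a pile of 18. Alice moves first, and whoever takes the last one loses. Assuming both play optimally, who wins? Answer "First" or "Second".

First

W/L table (W = player to move can force a win):
i:   0  1  2  3  4  5  6  7  8  9 10 11 12 13 14 15 16 17 18
     W  L  W  L  W  L  W  L  W  L  W  L  W  L  W  L  W  L  W
Position 18 is W, so the first player wins.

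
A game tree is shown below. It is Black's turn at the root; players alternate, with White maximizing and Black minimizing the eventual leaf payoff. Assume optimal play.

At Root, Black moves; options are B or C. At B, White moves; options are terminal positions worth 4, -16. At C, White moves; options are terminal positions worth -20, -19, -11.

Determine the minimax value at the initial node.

B (White): max(4, -16) = 4
C (White): max(-20, -19, -11) = -11
Root (Black): min(4, -11) = -11

-11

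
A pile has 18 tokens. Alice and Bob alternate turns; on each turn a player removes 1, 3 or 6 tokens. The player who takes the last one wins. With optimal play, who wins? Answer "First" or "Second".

Second

Positions where the player to move wins (W) vs loses (L):
i:   0  1  2  3  4  5  6  7  8  9 10 11 12 13 14 15 16 17 18
     L  W  L  W  L  W  W  W  W  L  W  L  W  L  W  W  W  W  L
Position 18 is L, so the second player wins.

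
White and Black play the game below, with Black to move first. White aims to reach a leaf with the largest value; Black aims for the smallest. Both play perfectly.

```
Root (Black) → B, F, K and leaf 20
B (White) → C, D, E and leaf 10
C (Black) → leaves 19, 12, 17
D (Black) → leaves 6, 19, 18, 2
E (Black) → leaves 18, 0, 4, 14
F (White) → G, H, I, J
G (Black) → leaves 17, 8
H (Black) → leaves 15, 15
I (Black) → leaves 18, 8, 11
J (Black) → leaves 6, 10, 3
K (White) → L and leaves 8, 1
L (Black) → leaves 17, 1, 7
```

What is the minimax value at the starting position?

8

C (Black): min(19, 12, 17) = 12
D (Black): min(6, 19, 18, 2) = 2
E (Black): min(18, 0, 4, 14) = 0
B (White): max(12, 2, 0, 10) = 12
G (Black): min(17, 8) = 8
H (Black): min(15, 15) = 15
I (Black): min(18, 8, 11) = 8
J (Black): min(6, 10, 3) = 3
F (White): max(8, 15, 8, 3) = 15
L (Black): min(17, 1, 7) = 1
K (White): max(1, 8, 1) = 8
Root (Black): min(12, 15, 8, 20) = 8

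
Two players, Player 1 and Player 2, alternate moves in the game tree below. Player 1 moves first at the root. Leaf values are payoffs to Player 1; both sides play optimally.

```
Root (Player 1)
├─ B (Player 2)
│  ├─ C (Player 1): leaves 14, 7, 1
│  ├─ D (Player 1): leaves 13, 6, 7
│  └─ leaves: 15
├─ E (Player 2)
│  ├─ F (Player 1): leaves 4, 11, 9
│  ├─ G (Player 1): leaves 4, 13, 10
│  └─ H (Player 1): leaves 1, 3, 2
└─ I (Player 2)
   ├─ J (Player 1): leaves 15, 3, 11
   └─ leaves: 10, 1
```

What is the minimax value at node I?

1

J: max(15, 3, 11) = 15
I: min(15, 10, 1) = 1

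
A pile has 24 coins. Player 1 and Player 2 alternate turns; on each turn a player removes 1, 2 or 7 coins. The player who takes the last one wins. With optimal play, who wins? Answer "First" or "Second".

Second

Mark each pile size as W (mover wins) or L (mover loses):
i:   0  1  2  3  4  5  6  7  8  9 10 11 12 13 14 15 16 17 18 19 20 21 22 23 24
     L  W  W  L  W  W  L  W  W  L  W  W  L  W  W  L  W  W  L  W  W  L  W  W  L
Position 24 is L, so the second player wins.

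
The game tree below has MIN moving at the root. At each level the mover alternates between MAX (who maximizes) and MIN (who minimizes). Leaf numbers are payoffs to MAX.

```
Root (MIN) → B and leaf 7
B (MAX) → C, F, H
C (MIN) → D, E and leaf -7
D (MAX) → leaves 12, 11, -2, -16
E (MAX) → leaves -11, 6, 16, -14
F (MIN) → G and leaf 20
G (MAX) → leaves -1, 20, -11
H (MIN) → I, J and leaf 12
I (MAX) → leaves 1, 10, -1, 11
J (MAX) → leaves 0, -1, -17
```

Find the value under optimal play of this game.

D (MAX): max(12, 11, -2, -16) = 12
E (MAX): max(-11, 6, 16, -14) = 16
C (MIN): min(12, 16, -7) = -7
G (MAX): max(-1, 20, -11) = 20
F (MIN): min(20, 20) = 20
I (MAX): max(1, 10, -1, 11) = 11
J (MAX): max(0, -1, -17) = 0
H (MIN): min(11, 0, 12) = 0
B (MAX): max(-7, 20, 0) = 20
Root (MIN): min(20, 7) = 7

7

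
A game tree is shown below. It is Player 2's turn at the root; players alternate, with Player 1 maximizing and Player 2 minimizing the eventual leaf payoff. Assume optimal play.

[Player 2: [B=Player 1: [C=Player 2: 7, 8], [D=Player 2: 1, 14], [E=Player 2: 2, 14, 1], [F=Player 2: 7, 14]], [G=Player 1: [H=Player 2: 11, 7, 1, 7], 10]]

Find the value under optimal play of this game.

C (Player 2): min(7, 8) = 7
D (Player 2): min(1, 14) = 1
E (Player 2): min(2, 14, 1) = 1
F (Player 2): min(7, 14) = 7
B (Player 1): max(7, 1, 1, 7) = 7
H (Player 2): min(11, 7, 1, 7) = 1
G (Player 1): max(1, 10) = 10
Root (Player 2): min(7, 10) = 7

7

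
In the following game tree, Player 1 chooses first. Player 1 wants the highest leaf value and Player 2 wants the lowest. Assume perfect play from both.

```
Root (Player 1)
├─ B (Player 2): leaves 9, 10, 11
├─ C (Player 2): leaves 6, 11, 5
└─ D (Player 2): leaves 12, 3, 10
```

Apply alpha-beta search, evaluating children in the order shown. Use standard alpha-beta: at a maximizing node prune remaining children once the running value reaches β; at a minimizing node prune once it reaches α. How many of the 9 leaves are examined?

6

B [α=-∞,β=+∞]: v=9
C [α=9,β=+∞]: v=6 after child 1 ≤ α → α-cutoff, skip 2
D [α=9,β=+∞]: v=3 after child 2 ≤ α → α-cutoff, skip 1
Root [α=-∞,β=+∞]: v=9
Leaves evaluated: 6 of 9.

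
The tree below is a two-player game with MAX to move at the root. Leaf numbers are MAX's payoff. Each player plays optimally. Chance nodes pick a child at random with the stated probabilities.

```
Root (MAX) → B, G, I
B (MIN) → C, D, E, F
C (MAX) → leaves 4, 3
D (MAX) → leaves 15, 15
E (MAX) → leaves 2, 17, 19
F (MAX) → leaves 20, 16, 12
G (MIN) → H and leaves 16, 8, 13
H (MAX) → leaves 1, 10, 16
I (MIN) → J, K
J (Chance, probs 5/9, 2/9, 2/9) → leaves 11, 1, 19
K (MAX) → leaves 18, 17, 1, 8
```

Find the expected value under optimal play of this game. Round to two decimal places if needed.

10.56

C (MAX): max(4, 3) = 4
D (MAX): max(15, 15) = 15
E (MAX): max(2, 17, 19) = 19
F (MAX): max(20, 16, 12) = 20
B (MIN): min(4, 15, 19, 20) = 4
H (MAX): max(1, 10, 16) = 16
G (MIN): min(16, 16, 8, 13) = 8
J (Chance): 5/9·11 + 2/9·1 + 2/9·19 = 10.56
K (MAX): max(18, 17, 1, 8) = 18
I (MIN): min(10.56, 18) = 10.56
Root (MAX): max(4, 8, 10.56) = 10.56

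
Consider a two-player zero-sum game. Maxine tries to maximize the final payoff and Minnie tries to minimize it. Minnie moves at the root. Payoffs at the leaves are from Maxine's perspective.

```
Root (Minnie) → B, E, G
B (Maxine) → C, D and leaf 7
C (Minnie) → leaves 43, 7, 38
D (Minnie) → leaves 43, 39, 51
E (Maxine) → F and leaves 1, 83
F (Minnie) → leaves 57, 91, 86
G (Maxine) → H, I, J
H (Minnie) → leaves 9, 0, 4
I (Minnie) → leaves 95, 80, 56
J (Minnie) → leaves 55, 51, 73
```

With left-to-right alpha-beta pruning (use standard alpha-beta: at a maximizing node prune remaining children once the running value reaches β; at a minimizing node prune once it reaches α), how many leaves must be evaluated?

C [α=-∞,β=+∞]: v=7
D [α=7,β=+∞]: v=39
B [α=-∞,β=+∞]: v=39
F [α=-∞,β=39]: v=57
E [α=-∞,β=39]: v=57 after child 1 ≥ β → β-cutoff, skip 2
H [α=-∞,β=39]: v=0
I [α=0,β=39]: v=56
G [α=-∞,β=39]: v=56 after child 2 ≥ β → β-cutoff, skip 1
Root [α=-∞,β=+∞]: v=39
Leaves evaluated: 16 of 21.

16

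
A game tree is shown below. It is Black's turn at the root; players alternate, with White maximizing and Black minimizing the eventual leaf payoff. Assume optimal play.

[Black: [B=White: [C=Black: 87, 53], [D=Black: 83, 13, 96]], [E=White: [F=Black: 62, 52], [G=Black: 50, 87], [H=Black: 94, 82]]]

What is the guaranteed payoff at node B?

53

C: min(87, 53) = 53
D: min(83, 13, 96) = 13
B: max(53, 13) = 53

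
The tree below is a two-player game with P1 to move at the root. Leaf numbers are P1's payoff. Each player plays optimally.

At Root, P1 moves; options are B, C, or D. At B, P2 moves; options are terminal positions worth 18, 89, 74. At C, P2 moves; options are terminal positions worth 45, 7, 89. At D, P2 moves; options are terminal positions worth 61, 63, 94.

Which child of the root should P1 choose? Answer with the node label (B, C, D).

D

B (P2): min(18, 89, 74) = 18
C (P2): min(45, 7, 89) = 7
D (P2): min(61, 63, 94) = 61
Root (P1): max(18, 7, 61) = 61
P1 picks the child with the highest value: D (value 61).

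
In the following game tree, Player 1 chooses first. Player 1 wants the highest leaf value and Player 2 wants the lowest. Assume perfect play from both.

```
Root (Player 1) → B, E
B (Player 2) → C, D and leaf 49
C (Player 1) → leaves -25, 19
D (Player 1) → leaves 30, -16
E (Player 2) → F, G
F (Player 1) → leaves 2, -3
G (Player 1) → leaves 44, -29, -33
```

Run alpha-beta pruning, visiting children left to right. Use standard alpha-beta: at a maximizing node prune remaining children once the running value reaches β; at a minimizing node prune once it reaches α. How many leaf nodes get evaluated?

6

C [α=-∞,β=+∞]: v=19
D [α=-∞,β=19]: v=30 after child 1 ≥ β → β-cutoff, skip 1
B [α=-∞,β=+∞]: v=19
F [α=19,β=+∞]: v=2
E [α=19,β=+∞]: v=2 after child 1 ≤ α → α-cutoff, skip 1
Root [α=-∞,β=+∞]: v=19
Leaves evaluated: 6 of 10.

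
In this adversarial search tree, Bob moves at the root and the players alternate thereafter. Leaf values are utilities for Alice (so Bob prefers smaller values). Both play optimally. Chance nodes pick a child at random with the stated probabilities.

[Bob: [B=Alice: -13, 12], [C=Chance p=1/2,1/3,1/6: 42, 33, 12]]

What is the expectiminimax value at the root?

B (Alice): max(-13, 12) = 12
C (Chance): 1/2·42 + 1/3·33 + 1/6·12 = 34
Root (Bob): min(12, 34) = 12

12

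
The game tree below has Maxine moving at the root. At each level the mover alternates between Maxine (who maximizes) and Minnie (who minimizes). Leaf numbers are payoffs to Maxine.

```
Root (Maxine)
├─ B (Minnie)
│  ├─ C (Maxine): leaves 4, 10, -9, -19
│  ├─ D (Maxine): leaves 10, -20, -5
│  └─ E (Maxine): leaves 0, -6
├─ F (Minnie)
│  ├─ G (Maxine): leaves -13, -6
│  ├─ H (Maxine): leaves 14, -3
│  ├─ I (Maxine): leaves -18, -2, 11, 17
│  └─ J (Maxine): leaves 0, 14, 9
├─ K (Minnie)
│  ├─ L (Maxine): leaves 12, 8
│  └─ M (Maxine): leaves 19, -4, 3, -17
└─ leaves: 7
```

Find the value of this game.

12

C (Maxine): max(4, 10, -9, -19) = 10
D (Maxine): max(10, -20, -5) = 10
E (Maxine): max(0, -6) = 0
B (Minnie): min(10, 10, 0) = 0
G (Maxine): max(-13, -6) = -6
H (Maxine): max(14, -3) = 14
I (Maxine): max(-18, -2, 11, 17) = 17
J (Maxine): max(0, 14, 9) = 14
F (Minnie): min(-6, 14, 17, 14) = -6
L (Maxine): max(12, 8) = 12
M (Maxine): max(19, -4, 3, -17) = 19
K (Minnie): min(12, 19) = 12
Root (Maxine): max(0, -6, 12, 7) = 12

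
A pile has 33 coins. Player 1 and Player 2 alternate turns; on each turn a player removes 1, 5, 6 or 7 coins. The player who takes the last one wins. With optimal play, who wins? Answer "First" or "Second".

First

Compute winning (W) and losing (L) positions by backward induction:
i:   0  1  2  3  4  5  6  7  8  9 10 11 12 13 14 15 16 17 18 19 20 21 22 23 24 25 26 27 28 29 30 31 32 33
     L  W  L  W  L  W  W  W  W  W  W  W  L  W  L  W  L  W  W  W  W  W  W  W  L  W  L  W  L  W  W  W  W  W
Position 33 is W, so the first player wins.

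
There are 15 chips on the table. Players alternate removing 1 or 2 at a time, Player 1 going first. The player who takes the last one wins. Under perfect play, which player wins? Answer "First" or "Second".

W/L table (W = player to move can force a win):
i:   0  1  2  3  4  5  6  7  8  9 10 11 12 13 14 15
     L  W  W  L  W  W  L  W  W  L  W  W  L  W  W  L
Position 15 is L, so the second player wins.

Second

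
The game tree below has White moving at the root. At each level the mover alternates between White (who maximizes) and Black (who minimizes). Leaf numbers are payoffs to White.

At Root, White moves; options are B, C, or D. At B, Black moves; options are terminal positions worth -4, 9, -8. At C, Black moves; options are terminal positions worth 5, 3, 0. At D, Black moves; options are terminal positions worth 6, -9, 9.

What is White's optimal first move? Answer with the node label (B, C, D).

C

B (Black): min(-4, 9, -8) = -8
C (Black): min(5, 3, 0) = 0
D (Black): min(6, -9, 9) = -9
Root (White): max(-8, 0, -9) = 0
White picks the child with the highest value: C (value 0).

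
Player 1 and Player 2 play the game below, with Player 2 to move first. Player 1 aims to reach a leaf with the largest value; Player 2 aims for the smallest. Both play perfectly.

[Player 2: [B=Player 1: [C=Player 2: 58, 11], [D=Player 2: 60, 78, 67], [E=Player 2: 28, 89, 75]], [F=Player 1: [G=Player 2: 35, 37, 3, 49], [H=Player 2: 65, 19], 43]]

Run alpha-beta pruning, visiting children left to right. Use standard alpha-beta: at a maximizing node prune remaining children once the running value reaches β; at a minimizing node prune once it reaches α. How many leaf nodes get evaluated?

C [α=-∞,β=+∞]: v=11
D [α=11,β=+∞]: v=60
E [α=60,β=+∞]: v=28 after child 1 ≤ α → α-cutoff, skip 2
B [α=-∞,β=+∞]: v=60
G [α=-∞,β=60]: v=3
H [α=3,β=60]: v=19
F [α=-∞,β=60]: v=43
Root [α=-∞,β=+∞]: v=43
Leaves evaluated: 13 of 15.

13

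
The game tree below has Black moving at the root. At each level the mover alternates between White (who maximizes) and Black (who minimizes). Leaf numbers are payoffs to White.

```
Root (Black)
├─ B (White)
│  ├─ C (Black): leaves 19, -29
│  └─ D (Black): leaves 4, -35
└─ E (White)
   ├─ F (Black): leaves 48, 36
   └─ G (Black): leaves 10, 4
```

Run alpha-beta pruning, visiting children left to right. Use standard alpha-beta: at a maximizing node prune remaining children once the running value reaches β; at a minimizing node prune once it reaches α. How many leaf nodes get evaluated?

C [α=-∞,β=+∞]: v=-29
D [α=-29,β=+∞]: v=-35
B [α=-∞,β=+∞]: v=-29
F [α=-∞,β=-29]: v=36
E [α=-∞,β=-29]: v=36 after child 1 ≥ β → β-cutoff, skip 1
Root [α=-∞,β=+∞]: v=-29
Leaves evaluated: 6 of 8.

6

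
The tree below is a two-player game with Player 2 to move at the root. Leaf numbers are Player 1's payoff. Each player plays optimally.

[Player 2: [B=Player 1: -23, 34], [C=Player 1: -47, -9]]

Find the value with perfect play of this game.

B (Player 1): max(-23, 34) = 34
C (Player 1): max(-47, -9) = -9
Root (Player 2): min(34, -9) = -9

-9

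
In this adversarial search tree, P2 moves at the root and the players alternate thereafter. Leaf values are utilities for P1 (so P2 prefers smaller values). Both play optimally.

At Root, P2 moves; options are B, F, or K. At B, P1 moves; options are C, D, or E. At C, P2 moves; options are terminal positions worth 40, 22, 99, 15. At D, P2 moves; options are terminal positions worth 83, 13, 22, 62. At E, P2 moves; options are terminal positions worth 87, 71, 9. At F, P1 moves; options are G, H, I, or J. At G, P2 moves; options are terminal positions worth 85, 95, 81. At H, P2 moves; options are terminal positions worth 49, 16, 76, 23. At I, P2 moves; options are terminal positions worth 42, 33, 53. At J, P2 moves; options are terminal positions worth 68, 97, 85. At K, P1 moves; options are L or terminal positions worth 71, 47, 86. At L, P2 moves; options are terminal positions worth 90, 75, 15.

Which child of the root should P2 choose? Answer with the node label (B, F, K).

B

C (P2): min(40, 22, 99, 15) = 15
D (P2): min(83, 13, 22, 62) = 13
E (P2): min(87, 71, 9) = 9
B (P1): max(15, 13, 9) = 15
G (P2): min(85, 95, 81) = 81
H (P2): min(49, 16, 76, 23) = 16
I (P2): min(42, 33, 53) = 33
J (P2): min(68, 97, 85) = 68
F (P1): max(81, 16, 33, 68) = 81
L (P2): min(90, 75, 15) = 15
K (P1): max(15, 71, 47, 86) = 86
Root (P2): min(15, 81, 86) = 15
P2 picks the child with the lowest value: B (value 15).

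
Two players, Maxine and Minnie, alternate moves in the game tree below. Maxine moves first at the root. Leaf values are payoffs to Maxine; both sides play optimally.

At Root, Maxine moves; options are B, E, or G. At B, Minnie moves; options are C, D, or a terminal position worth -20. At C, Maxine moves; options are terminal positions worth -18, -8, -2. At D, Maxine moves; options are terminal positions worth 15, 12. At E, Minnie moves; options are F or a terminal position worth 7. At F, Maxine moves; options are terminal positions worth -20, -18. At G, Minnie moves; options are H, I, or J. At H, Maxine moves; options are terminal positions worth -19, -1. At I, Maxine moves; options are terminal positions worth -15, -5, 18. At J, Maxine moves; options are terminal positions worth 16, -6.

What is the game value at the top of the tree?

-1

C (Maxine): max(-18, -8, -2) = -2
D (Maxine): max(15, 12) = 15
B (Minnie): min(-2, 15, -20) = -20
F (Maxine): max(-20, -18) = -18
E (Minnie): min(-18, 7) = -18
H (Maxine): max(-19, -1) = -1
I (Maxine): max(-15, -5, 18) = 18
J (Maxine): max(16, -6) = 16
G (Minnie): min(-1, 18, 16) = -1
Root (Maxine): max(-20, -18, -1) = -1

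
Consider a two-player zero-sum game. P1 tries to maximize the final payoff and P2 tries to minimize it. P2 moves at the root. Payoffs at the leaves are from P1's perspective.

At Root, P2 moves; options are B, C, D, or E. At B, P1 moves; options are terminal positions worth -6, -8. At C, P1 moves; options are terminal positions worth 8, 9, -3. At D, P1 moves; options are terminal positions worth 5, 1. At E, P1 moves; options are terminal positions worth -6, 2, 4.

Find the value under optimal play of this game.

-6

B (P1): max(-6, -8) = -6
C (P1): max(8, 9, -3) = 9
D (P1): max(5, 1) = 5
E (P1): max(-6, 2, 4) = 4
Root (P2): min(-6, 9, 5, 4) = -6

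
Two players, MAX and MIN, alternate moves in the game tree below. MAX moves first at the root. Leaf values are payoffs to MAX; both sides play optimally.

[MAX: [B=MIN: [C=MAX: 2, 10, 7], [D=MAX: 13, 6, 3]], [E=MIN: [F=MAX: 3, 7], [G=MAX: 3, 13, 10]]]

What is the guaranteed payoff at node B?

10

C: max(2, 10, 7) = 10
D: max(13, 6, 3) = 13
B: min(10, 13) = 10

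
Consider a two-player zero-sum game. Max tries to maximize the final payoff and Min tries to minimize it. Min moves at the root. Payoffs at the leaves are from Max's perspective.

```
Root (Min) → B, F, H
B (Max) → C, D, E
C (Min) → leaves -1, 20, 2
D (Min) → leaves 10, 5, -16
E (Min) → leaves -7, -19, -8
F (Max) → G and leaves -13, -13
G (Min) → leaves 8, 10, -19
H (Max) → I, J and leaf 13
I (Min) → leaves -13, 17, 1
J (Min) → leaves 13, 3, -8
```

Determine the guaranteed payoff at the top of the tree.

C (Min): min(-1, 20, 2) = -1
D (Min): min(10, 5, -16) = -16
E (Min): min(-7, -19, -8) = -19
B (Max): max(-1, -16, -19) = -1
G (Min): min(8, 10, -19) = -19
F (Max): max(-19, -13, -13) = -13
I (Min): min(-13, 17, 1) = -13
J (Min): min(13, 3, -8) = -8
H (Max): max(-13, -8, 13) = 13
Root (Min): min(-1, -13, 13) = -13

-13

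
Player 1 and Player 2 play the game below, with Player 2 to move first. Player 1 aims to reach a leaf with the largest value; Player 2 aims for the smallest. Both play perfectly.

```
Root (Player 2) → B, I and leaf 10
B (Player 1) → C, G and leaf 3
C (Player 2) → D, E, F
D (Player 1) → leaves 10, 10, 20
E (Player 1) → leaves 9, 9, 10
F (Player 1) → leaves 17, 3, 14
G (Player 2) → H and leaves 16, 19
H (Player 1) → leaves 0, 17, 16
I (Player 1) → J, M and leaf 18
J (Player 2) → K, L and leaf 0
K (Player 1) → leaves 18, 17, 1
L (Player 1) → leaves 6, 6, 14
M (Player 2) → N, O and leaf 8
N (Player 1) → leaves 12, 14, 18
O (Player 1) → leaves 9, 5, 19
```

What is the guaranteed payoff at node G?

H: max(0, 17, 16) = 17
G: min(17, 16, 19) = 16

16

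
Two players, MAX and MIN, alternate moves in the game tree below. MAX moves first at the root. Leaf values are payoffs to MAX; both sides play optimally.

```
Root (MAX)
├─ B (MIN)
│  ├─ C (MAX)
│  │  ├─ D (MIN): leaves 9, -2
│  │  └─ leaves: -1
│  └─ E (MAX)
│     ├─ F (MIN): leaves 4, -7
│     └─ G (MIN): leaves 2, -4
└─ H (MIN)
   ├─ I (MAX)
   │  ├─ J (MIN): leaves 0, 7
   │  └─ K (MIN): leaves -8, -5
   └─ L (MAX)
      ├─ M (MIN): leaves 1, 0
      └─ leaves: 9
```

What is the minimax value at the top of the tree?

0

D (MIN): min(9, -2) = -2
C (MAX): max(-2, -1) = -1
F (MIN): min(4, -7) = -7
G (MIN): min(2, -4) = -4
E (MAX): max(-7, -4) = -4
B (MIN): min(-1, -4) = -4
J (MIN): min(0, 7) = 0
K (MIN): min(-8, -5) = -8
I (MAX): max(0, -8) = 0
M (MIN): min(1, 0) = 0
L (MAX): max(0, 9) = 9
H (MIN): min(0, 9) = 0
Root (MAX): max(-4, 0) = 0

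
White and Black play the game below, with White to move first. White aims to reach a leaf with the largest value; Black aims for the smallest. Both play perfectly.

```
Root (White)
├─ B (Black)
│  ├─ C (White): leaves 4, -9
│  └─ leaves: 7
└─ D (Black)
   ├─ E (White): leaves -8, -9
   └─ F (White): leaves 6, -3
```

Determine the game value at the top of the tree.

C (White): max(4, -9) = 4
B (Black): min(4, 7) = 4
E (White): max(-8, -9) = -8
F (White): max(6, -3) = 6
D (Black): min(-8, 6) = -8
Root (White): max(4, -8) = 4

4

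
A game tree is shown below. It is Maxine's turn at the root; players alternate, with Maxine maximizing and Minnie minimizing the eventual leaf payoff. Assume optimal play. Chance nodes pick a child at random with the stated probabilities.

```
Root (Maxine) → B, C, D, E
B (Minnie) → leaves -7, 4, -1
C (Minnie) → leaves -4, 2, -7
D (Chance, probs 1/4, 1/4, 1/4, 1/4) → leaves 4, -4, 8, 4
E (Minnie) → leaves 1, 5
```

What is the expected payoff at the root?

B (Minnie): min(-7, 4, -1) = -7
C (Minnie): min(-4, 2, -7) = -7
D (Chance): 1/4·4 + 1/4·-4 + 1/4·8 + 1/4·4 = 3
E (Minnie): min(1, 5) = 1
Root (Maxine): max(-7, -7, 3, 1) = 3

3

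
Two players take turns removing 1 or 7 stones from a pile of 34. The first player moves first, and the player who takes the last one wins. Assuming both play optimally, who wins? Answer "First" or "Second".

Second

i:   0  1  2  3  4  5  6  7  8  9 10 11 12 13 14 15 16 17 18 19 20 21 22 23 24 25 26 27 28 29 30 31 32 33 34
     L  W  L  W  L  W  L  W  L  W  L  W  L  W  L  W  L  W  L  W  L  W  L  W  L  W  L  W  L  W  L  W  L  W  L
Position 34 is L, so the second player wins.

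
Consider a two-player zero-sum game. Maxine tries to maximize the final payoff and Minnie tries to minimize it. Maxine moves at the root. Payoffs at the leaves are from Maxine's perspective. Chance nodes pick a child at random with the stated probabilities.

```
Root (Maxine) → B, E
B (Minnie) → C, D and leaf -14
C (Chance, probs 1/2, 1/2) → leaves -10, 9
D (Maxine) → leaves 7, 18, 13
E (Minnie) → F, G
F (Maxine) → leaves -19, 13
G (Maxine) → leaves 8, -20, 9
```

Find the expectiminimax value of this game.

C (Chance): 1/2·-10 + 1/2·9 = -0.5
D (Maxine): max(7, 18, 13) = 18
B (Minnie): min(-0.5, 18, -14) = -14
F (Maxine): max(-19, 13) = 13
G (Maxine): max(8, -20, 9) = 9
E (Minnie): min(13, 9) = 9
Root (Maxine): max(-14, 9) = 9

9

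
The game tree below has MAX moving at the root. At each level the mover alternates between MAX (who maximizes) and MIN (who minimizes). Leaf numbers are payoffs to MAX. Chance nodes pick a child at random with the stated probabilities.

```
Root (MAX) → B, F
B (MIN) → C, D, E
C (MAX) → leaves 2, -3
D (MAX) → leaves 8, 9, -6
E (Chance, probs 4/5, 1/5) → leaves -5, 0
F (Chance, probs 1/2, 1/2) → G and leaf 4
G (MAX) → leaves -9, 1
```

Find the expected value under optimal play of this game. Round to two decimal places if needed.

2.5

C (MAX): max(2, -3) = 2
D (MAX): max(8, 9, -6) = 9
E (Chance): 4/5·-5 + 1/5·0 = -4
B (MIN): min(2, 9, -4) = -4
G (MAX): max(-9, 1) = 1
F (Chance): 1/2·1 + 1/2·4 = 2.5
Root (MAX): max(-4, 2.5) = 2.5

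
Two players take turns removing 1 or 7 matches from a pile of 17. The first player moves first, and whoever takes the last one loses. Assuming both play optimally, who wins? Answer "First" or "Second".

Second

W/L table (W = player to move can force a win):
i:   0  1  2  3  4  5  6  7  8  9 10 11 12 13 14 15 16 17
     W  L  W  L  W  L  W  L  W  L  W  L  W  L  W  L  W  L
Position 17 is L, so the second player wins.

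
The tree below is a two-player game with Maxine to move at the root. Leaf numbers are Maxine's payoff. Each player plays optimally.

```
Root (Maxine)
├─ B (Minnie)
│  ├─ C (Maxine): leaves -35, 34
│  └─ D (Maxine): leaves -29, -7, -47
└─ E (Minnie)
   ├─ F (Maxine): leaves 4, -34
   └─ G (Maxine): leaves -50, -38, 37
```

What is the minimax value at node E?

4

F: max(4, -34) = 4
G: max(-50, -38, 37) = 37
E: min(4, 37) = 4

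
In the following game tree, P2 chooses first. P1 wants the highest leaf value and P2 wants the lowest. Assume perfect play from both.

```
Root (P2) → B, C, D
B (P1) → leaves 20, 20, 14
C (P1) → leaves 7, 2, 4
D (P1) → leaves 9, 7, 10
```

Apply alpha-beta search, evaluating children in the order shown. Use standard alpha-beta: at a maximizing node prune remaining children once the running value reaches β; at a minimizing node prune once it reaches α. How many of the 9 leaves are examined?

7

B [α=-∞,β=+∞]: v=20
C [α=-∞,β=20]: v=7
D [α=-∞,β=7]: v=9 after child 1 ≥ β → β-cutoff, skip 2
Root [α=-∞,β=+∞]: v=7
Leaves evaluated: 7 of 9.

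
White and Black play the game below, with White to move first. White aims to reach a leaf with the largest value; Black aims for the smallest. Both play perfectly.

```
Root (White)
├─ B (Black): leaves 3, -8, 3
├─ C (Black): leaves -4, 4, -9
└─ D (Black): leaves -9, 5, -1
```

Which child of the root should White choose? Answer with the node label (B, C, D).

B (Black): min(3, -8, 3) = -8
C (Black): min(-4, 4, -9) = -9
D (Black): min(-9, 5, -1) = -9
Root (White): max(-8, -9, -9) = -8
White picks the child with the highest value: B (value -8).

B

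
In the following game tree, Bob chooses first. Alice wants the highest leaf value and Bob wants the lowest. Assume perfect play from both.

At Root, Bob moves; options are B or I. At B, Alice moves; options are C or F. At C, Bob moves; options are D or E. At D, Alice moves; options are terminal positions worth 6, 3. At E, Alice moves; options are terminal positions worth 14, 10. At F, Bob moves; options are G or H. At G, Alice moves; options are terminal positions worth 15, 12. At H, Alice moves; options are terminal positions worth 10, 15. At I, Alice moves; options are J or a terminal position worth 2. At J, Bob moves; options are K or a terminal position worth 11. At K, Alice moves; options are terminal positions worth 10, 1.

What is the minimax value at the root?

D (Alice): max(6, 3) = 6
E (Alice): max(14, 10) = 14
C (Bob): min(6, 14) = 6
G (Alice): max(15, 12) = 15
H (Alice): max(10, 15) = 15
F (Bob): min(15, 15) = 15
B (Alice): max(6, 15) = 15
K (Alice): max(10, 1) = 10
J (Bob): min(10, 11) = 10
I (Alice): max(10, 2) = 10
Root (Bob): min(15, 10) = 10

10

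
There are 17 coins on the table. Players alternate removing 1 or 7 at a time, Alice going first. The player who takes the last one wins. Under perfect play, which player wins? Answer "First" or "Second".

First

Mark each pile size as W (mover wins) or L (mover loses):
i:   0  1  2  3  4  5  6  7  8  9 10 11 12 13 14 15 16 17
     L  W  L  W  L  W  L  W  L  W  L  W  L  W  L  W  L  W
Position 17 is W, so the first player wins.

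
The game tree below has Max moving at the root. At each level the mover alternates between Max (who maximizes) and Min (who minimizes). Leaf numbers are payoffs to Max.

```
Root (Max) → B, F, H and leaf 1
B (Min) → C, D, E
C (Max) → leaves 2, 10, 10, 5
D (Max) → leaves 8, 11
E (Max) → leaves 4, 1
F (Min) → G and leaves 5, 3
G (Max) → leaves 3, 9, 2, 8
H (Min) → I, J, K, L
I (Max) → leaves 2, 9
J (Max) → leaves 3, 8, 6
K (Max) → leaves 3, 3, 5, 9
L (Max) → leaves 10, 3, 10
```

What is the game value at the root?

C (Max): max(2, 10, 10, 5) = 10
D (Max): max(8, 11) = 11
E (Max): max(4, 1) = 4
B (Min): min(10, 11, 4) = 4
G (Max): max(3, 9, 2, 8) = 9
F (Min): min(9, 5, 3) = 3
I (Max): max(2, 9) = 9
J (Max): max(3, 8, 6) = 8
K (Max): max(3, 3, 5, 9) = 9
L (Max): max(10, 3, 10) = 10
H (Min): min(9, 8, 9, 10) = 8
Root (Max): max(4, 3, 8, 1) = 8

8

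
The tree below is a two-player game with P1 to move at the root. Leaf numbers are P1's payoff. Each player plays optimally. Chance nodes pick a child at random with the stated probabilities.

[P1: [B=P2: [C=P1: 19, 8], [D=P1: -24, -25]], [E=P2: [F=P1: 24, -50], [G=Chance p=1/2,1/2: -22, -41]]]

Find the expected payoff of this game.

-24

C (P1): max(19, 8) = 19
D (P1): max(-24, -25) = -24
B (P2): min(19, -24) = -24
F (P1): max(24, -50) = 24
G (Chance): 1/2·-22 + 1/2·-41 = -31.5
E (P2): min(24, -31.5) = -31.5
Root (P1): max(-24, -31.5) = -24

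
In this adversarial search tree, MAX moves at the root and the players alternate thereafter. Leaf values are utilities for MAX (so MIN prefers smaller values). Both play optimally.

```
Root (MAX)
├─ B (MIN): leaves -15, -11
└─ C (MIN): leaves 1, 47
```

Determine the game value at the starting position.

B (MIN): min(-15, -11) = -15
C (MIN): min(1, 47) = 1
Root (MAX): max(-15, 1) = 1

1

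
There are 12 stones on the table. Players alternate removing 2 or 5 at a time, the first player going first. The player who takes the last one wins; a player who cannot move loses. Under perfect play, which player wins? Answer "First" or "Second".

First

W/L table (W = player to move can force a win):
i:   0  1  2  3  4  5  6  7  8  9 10 11 12
     L  L  W  W  L  W  W  L  L  W  W  L  W
Position 12 is W, so the first player wins.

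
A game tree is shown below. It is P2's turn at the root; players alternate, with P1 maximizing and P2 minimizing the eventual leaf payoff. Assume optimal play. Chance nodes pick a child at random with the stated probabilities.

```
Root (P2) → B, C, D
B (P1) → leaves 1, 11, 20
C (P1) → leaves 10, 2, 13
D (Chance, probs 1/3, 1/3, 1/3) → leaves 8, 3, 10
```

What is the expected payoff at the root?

B (P1): max(1, 11, 20) = 20
C (P1): max(10, 2, 13) = 13
D (Chance): 1/3·8 + 1/3·3 + 1/3·10 = 7
Root (P2): min(20, 13, 7) = 7

7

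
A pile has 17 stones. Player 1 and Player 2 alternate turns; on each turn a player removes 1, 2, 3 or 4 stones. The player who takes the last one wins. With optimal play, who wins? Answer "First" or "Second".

First

Positions where the player to move wins (W) vs loses (L):
i:   0  1  2  3  4  5  6  7  8  9 10 11 12 13 14 15 16 17
     L  W  W  W  W  L  W  W  W  W  L  W  W  W  W  L  W  W
Position 17 is W, so the first player wins.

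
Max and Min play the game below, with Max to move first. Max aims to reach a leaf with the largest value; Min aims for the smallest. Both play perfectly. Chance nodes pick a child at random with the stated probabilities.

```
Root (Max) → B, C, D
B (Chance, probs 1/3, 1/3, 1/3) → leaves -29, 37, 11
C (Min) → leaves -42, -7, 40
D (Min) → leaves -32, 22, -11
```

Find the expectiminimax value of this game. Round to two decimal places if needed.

6.33

B (Chance): 1/3·-29 + 1/3·37 + 1/3·11 = 6.33
C (Min): min(-42, -7, 40) = -42
D (Min): min(-32, 22, -11) = -32
Root (Max): max(6.33, -42, -32) = 6.33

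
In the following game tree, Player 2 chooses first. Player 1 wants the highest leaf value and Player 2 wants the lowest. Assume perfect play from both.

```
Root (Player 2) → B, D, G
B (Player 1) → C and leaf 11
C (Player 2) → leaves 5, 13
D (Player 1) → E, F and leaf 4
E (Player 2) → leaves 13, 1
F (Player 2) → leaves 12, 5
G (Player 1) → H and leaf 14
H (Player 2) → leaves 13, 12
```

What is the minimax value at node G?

H: min(13, 12) = 12
G: max(12, 14) = 14

14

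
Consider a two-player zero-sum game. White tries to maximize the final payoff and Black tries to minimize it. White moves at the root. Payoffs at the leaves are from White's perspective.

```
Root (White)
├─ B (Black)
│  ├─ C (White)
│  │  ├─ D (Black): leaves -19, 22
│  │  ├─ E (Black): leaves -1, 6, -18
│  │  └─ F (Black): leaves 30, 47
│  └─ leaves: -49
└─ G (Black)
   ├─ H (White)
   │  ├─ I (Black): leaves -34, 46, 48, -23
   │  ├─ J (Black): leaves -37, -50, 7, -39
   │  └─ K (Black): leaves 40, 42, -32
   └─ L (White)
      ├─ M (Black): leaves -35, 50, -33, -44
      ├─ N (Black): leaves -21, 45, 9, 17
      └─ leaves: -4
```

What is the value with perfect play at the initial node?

-32

D (Black): min(-19, 22) = -19
E (Black): min(-1, 6, -18) = -18
F (Black): min(30, 47) = 30
C (White): max(-19, -18, 30) = 30
B (Black): min(30, -49) = -49
I (Black): min(-34, 46, 48, -23) = -34
J (Black): min(-37, -50, 7, -39) = -50
K (Black): min(40, 42, -32) = -32
H (White): max(-34, -50, -32) = -32
M (Black): min(-35, 50, -33, -44) = -44
N (Black): min(-21, 45, 9, 17) = -21
L (White): max(-44, -21, -4) = -4
G (Black): min(-32, -4) = -32
Root (White): max(-49, -32) = -32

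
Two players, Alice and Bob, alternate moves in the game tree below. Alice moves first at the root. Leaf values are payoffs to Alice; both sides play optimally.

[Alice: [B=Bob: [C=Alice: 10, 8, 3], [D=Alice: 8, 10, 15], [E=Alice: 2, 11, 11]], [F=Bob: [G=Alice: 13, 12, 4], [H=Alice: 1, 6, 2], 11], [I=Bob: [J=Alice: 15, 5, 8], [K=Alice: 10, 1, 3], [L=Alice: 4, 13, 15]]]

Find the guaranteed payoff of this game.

C (Alice): max(10, 8, 3) = 10
D (Alice): max(8, 10, 15) = 15
E (Alice): max(2, 11, 11) = 11
B (Bob): min(10, 15, 11) = 10
G (Alice): max(13, 12, 4) = 13
H (Alice): max(1, 6, 2) = 6
F (Bob): min(13, 6, 11) = 6
J (Alice): max(15, 5, 8) = 15
K (Alice): max(10, 1, 3) = 10
L (Alice): max(4, 13, 15) = 15
I (Bob): min(15, 10, 15) = 10
Root (Alice): max(10, 6, 10) = 10

10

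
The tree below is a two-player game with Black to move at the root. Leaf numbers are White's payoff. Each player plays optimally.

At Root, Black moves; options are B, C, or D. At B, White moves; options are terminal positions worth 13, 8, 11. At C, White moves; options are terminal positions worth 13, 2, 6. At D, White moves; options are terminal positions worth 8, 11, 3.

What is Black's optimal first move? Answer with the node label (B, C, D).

D

B (White): max(13, 8, 11) = 13
C (White): max(13, 2, 6) = 13
D (White): max(8, 11, 3) = 11
Root (Black): min(13, 13, 11) = 11
Black picks the child with the lowest value: D (value 11).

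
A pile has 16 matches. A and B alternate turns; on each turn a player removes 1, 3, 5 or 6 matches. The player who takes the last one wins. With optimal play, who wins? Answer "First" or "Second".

First

Compute winning (W) and losing (L) positions by backward induction:
i:   0  1  2  3  4  5  6  7  8  9 10 11 12 13 14 15 16
     L  W  L  W  L  W  W  W  W  W  W  L  W  L  W  L  W
Position 16 is W, so the first player wins.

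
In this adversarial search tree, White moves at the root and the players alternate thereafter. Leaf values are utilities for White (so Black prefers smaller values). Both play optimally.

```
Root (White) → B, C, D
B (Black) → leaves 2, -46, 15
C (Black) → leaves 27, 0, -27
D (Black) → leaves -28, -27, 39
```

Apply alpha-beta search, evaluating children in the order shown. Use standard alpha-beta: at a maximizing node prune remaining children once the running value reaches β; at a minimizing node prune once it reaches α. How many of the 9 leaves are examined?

7

B [α=-∞,β=+∞]: v=-46
C [α=-46,β=+∞]: v=-27
D [α=-27,β=+∞]: v=-28 after child 1 ≤ α → α-cutoff, skip 2
Root [α=-∞,β=+∞]: v=-27
Leaves evaluated: 7 of 9.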